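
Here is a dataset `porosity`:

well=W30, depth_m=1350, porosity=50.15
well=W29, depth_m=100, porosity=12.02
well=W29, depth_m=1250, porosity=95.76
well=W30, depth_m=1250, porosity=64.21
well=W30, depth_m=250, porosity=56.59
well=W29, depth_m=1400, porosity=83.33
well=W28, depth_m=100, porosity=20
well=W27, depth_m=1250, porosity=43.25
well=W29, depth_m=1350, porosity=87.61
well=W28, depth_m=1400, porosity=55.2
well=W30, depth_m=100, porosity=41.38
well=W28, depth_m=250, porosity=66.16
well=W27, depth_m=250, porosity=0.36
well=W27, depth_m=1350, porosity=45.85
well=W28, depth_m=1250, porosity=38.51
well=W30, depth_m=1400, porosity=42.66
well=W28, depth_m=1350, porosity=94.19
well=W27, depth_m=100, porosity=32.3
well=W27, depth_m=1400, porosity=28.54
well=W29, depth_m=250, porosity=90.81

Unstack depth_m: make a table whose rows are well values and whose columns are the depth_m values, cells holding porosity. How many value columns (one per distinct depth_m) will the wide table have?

5 distinct depth_m values: 100, 250, 1250, 1350, 1400.

5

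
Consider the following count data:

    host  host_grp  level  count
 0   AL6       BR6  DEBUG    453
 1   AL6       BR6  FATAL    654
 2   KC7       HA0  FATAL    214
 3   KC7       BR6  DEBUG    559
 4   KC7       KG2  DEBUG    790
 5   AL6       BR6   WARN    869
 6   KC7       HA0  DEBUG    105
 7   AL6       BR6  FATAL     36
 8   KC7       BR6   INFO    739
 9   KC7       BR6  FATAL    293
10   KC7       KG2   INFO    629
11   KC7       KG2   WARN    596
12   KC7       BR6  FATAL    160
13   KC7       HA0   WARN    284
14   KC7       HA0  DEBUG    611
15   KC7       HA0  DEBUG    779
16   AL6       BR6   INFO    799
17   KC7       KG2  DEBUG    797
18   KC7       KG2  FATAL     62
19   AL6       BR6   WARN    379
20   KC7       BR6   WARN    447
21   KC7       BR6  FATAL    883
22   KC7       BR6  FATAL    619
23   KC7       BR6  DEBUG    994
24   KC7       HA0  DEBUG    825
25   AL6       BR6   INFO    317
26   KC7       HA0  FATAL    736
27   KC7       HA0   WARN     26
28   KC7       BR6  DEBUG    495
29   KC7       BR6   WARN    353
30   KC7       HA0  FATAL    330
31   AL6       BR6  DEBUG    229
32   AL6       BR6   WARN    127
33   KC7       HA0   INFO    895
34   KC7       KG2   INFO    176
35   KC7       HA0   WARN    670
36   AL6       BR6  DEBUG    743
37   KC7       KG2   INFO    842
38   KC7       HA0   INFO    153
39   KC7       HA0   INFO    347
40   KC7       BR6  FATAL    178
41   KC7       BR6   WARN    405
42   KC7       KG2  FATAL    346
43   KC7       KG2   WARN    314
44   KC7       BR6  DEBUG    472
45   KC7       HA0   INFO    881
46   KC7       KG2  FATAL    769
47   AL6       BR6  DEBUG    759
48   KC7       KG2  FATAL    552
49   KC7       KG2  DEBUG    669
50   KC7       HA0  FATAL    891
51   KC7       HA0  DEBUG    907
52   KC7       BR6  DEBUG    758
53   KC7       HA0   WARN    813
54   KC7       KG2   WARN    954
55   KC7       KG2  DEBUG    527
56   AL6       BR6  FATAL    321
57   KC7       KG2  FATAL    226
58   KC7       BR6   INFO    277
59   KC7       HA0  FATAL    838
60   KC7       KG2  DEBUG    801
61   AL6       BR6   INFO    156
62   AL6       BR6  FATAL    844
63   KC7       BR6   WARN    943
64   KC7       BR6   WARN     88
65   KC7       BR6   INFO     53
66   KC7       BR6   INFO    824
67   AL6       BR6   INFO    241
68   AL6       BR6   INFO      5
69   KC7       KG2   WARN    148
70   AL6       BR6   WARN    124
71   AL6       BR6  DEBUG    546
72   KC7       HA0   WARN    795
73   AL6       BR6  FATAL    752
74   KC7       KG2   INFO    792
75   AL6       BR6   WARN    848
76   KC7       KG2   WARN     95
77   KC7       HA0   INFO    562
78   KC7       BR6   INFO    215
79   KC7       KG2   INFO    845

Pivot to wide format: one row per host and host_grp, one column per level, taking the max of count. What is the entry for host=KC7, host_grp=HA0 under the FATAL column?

Rows with host=KC7, host_grp=HA0 and level=FATAL: count values are 214, 736, 330, 891, 838.
max(214, 736, 330, 891, 838) = 891.

891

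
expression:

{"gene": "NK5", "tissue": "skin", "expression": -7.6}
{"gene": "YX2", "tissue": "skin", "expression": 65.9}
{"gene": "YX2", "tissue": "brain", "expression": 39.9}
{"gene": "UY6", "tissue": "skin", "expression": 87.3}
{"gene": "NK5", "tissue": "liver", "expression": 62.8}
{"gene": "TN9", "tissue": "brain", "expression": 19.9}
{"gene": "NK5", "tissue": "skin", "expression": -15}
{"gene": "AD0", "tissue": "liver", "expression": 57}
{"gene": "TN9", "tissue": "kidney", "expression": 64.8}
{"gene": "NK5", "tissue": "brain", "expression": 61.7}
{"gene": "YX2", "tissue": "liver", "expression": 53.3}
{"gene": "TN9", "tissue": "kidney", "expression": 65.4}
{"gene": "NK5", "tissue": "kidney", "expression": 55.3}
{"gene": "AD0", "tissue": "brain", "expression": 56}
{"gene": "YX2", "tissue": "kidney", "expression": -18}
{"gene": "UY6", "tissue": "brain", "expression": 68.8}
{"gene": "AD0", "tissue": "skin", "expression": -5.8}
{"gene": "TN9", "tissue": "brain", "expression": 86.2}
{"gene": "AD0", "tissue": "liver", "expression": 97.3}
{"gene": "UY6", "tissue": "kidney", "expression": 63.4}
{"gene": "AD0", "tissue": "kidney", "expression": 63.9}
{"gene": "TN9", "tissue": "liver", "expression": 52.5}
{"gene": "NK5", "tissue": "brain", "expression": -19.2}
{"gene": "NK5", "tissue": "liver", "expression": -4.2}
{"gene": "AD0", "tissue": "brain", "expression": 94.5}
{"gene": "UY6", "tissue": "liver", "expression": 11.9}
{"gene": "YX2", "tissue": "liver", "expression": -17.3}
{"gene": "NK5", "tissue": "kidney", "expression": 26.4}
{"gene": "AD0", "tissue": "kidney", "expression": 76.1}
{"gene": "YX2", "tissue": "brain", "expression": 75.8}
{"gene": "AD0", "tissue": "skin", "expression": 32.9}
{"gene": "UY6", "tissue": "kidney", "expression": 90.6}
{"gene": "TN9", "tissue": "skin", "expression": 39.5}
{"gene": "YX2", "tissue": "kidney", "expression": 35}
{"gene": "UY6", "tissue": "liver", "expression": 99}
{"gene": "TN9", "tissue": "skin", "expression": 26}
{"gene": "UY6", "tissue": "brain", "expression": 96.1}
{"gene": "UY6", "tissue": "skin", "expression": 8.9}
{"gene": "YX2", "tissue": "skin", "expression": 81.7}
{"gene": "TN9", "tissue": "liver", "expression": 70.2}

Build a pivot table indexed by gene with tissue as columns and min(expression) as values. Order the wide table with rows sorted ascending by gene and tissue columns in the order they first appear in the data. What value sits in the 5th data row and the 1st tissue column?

65.9

With rows sorted ascending by gene, row 5 is gene=YX2. tissue columns in first-appearance order: skin, brain, liver, kidney; column 1 is skin.
Long rows with gene=YX2, tissue=skin: min(65.9, 81.7) = 65.9.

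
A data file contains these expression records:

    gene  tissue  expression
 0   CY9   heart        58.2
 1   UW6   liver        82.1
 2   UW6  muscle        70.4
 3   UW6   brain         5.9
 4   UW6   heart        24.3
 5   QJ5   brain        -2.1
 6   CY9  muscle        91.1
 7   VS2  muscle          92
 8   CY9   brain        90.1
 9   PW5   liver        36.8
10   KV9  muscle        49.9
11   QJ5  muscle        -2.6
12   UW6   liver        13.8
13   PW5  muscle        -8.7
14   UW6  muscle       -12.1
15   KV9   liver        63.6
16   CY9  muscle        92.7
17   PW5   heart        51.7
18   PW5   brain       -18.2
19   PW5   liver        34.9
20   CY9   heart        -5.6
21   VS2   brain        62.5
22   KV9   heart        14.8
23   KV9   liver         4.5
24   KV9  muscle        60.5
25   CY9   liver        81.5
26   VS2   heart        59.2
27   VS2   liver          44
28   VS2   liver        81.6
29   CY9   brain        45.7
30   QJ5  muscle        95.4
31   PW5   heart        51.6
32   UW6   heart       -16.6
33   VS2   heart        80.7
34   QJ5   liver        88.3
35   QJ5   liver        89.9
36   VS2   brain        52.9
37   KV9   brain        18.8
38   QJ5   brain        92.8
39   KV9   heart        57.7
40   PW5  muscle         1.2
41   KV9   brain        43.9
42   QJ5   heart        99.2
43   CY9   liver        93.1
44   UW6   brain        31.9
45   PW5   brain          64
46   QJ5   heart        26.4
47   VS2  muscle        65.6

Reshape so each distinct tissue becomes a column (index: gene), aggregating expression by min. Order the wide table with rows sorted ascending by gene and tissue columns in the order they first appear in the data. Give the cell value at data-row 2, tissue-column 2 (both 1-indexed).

4.5

With rows sorted ascending by gene, row 2 is gene=KV9. tissue columns in first-appearance order: heart, liver, muscle, brain; column 2 is liver.
Long rows with gene=KV9, tissue=liver: min(63.6, 4.5) = 4.5.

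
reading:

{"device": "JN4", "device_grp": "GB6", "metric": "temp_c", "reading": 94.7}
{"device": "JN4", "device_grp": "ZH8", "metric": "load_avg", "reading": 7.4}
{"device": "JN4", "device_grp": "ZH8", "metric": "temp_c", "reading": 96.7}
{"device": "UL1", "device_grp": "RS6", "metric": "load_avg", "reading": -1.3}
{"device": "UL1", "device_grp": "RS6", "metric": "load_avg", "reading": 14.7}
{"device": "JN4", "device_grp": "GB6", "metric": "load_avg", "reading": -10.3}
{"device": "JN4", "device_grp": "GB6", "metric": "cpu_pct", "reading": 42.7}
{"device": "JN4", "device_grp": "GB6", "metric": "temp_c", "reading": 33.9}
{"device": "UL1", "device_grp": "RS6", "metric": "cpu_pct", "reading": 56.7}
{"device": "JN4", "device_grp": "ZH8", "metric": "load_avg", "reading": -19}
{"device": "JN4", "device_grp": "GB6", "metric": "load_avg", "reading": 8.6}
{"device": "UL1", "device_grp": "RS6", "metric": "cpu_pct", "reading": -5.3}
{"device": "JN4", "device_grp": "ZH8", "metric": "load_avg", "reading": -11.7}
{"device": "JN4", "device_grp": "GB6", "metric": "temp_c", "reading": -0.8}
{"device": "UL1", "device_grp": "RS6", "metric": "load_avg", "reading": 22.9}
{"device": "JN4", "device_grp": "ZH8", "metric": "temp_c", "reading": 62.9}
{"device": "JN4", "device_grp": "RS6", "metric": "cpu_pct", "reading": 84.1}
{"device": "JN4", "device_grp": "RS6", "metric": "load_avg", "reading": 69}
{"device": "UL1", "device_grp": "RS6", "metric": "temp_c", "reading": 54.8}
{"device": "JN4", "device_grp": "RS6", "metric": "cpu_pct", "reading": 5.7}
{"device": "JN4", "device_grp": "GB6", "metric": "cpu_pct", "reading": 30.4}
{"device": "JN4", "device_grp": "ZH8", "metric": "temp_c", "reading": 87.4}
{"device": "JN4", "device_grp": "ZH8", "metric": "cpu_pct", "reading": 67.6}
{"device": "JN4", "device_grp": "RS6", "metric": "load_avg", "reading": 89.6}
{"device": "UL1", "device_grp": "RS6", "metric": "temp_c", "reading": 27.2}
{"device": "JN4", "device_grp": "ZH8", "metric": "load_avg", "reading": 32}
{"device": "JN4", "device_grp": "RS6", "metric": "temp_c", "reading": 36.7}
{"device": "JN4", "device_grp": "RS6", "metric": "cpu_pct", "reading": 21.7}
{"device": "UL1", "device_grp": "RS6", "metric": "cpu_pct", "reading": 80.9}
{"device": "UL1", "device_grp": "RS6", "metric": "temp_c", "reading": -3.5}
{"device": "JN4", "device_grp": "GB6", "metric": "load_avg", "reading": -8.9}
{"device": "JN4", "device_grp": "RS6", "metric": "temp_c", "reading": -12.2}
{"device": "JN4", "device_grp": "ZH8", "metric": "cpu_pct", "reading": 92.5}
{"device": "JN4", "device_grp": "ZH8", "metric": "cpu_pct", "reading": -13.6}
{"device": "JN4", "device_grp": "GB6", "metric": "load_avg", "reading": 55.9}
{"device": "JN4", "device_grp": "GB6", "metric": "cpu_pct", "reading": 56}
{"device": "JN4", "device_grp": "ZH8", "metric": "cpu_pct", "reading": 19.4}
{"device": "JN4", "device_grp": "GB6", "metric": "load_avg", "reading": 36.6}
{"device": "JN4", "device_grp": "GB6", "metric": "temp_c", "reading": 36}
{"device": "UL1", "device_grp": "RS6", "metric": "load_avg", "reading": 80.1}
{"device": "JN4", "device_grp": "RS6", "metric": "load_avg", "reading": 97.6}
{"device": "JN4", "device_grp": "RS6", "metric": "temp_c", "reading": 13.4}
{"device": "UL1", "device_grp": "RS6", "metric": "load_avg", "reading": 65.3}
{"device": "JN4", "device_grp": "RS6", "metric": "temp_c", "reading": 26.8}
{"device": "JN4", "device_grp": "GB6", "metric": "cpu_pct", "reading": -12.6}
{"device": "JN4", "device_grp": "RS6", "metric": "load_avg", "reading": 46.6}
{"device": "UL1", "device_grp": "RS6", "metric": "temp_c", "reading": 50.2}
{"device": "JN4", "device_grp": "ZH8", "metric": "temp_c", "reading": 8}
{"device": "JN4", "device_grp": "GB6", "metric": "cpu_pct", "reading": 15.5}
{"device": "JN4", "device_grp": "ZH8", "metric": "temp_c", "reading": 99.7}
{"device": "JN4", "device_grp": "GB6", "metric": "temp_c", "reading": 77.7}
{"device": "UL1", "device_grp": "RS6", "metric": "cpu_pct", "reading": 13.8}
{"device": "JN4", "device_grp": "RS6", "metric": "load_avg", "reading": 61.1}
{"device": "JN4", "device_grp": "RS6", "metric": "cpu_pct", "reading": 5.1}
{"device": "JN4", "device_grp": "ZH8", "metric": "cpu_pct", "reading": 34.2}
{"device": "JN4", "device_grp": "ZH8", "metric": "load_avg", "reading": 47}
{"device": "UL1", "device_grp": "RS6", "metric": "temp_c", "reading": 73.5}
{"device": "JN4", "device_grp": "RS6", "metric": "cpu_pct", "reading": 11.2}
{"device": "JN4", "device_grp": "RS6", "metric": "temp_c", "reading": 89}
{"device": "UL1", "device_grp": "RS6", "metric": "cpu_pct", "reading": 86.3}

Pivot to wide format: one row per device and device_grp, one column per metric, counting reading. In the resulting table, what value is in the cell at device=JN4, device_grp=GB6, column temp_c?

Rows with device=JN4, device_grp=GB6 and metric=temp_c: reading values are 94.7, 33.9, -0.8, 36, 77.7.
5 rows match — count = 5.

5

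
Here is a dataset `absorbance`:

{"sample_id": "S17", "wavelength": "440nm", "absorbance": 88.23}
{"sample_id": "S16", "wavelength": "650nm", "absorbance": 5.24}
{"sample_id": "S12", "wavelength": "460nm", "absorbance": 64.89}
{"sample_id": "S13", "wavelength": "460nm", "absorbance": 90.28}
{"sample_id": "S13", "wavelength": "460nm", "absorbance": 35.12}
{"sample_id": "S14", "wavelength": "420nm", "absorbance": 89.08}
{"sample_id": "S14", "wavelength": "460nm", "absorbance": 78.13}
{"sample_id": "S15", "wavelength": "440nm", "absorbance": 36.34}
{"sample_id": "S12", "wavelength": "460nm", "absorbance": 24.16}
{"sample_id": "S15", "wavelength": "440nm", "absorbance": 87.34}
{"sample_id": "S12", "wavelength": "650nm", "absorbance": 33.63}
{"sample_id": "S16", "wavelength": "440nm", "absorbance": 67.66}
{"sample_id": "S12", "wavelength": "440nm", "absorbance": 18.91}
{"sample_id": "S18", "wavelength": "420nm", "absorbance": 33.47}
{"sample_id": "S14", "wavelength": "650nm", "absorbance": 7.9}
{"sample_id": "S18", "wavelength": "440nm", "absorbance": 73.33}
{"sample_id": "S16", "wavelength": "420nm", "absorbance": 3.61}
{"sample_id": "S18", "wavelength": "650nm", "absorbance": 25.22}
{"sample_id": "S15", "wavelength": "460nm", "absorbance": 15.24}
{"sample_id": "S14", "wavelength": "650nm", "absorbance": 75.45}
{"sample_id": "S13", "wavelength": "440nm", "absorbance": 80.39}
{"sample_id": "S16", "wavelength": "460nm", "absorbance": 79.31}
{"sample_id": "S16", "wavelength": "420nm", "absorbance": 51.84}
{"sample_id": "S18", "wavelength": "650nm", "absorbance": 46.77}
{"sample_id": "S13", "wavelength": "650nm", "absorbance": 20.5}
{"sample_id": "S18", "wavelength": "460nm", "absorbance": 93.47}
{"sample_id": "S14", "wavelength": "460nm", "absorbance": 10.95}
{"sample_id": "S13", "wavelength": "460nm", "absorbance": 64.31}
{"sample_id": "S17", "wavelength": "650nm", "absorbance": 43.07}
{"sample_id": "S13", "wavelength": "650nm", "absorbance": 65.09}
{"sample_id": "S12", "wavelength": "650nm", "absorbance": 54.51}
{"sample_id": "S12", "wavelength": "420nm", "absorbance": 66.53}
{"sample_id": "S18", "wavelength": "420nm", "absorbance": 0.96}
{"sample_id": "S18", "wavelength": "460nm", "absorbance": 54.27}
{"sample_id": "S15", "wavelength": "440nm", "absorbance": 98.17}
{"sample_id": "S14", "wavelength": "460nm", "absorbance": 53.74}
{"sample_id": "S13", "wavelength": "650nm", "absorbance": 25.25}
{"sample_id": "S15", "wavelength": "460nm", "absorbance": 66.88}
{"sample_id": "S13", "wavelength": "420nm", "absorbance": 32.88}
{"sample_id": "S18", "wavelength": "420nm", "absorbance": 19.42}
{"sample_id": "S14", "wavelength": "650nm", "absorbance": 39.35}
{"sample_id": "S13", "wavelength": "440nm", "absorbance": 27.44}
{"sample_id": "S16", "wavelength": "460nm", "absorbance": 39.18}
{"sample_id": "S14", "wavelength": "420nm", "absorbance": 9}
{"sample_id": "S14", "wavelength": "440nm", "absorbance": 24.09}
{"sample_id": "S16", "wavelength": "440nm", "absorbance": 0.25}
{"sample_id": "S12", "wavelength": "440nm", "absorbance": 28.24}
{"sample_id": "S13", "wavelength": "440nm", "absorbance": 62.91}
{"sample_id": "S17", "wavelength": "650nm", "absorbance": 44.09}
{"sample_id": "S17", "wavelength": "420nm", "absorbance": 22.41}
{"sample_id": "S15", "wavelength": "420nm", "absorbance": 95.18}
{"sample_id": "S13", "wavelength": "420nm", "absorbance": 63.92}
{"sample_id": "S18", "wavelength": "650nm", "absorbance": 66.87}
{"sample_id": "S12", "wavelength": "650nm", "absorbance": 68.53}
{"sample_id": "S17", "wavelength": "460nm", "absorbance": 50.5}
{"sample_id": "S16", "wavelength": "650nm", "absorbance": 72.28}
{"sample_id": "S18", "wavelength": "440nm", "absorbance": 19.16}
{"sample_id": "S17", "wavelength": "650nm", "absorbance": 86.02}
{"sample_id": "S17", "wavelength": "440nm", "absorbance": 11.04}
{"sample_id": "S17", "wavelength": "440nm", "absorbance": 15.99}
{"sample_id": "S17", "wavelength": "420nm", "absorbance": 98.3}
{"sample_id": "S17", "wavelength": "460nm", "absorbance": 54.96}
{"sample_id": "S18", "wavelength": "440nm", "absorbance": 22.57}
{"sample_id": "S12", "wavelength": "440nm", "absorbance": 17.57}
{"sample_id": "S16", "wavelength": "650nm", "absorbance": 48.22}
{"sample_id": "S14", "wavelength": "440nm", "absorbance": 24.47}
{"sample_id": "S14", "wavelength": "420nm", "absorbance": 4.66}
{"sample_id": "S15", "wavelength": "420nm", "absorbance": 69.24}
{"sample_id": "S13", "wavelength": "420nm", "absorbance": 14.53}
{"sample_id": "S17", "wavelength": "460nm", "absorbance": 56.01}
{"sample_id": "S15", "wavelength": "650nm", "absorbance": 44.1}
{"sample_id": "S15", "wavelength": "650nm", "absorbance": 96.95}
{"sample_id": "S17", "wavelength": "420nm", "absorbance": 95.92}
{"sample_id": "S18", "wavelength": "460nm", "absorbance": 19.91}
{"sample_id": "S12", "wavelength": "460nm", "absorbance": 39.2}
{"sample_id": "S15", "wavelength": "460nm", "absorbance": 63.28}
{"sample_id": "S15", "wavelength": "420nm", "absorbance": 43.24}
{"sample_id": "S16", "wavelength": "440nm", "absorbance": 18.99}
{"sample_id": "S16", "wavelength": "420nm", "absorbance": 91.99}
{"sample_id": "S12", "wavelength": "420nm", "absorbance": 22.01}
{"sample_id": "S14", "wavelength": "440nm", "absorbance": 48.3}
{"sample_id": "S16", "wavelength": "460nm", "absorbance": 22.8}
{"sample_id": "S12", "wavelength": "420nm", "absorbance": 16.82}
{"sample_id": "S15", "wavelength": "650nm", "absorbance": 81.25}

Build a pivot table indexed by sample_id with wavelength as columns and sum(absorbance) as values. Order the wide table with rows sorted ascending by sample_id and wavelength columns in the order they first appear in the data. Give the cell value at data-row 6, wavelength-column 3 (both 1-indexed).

With rows sorted ascending by sample_id, row 6 is sample_id=S17. wavelength columns in first-appearance order: 440nm, 650nm, 460nm, 420nm; column 3 is 460nm.
Long rows with sample_id=S17, wavelength=460nm: 50.5 + 54.96 + 56.01 = 161.47.

161.47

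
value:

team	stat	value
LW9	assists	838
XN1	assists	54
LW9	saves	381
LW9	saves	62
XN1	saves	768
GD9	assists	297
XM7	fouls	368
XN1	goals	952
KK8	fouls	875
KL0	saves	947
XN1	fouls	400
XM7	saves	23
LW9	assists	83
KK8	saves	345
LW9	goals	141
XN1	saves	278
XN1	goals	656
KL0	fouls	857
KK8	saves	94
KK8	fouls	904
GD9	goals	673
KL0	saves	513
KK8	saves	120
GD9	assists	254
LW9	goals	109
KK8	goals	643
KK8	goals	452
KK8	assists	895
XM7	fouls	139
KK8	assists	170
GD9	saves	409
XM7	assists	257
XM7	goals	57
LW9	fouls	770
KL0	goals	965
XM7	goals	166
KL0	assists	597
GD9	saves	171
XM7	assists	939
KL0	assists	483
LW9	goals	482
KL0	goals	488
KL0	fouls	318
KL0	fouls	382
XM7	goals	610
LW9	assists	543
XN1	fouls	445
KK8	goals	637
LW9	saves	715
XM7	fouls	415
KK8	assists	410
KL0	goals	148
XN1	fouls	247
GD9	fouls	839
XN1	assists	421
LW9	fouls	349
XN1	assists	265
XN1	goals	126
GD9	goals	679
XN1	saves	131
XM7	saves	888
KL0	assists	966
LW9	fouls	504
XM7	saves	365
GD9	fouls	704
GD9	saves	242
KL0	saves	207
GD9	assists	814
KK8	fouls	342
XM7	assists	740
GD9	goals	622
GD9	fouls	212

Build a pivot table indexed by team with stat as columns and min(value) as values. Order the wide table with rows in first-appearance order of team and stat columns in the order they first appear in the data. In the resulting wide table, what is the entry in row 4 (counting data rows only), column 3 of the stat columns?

139

With rows in first-appearance order of team, row 4 is team=XM7. stat columns in first-appearance order: assists, saves, fouls, goals; column 3 is fouls.
Long rows with team=XM7, stat=fouls: min(368, 139, 415) = 139.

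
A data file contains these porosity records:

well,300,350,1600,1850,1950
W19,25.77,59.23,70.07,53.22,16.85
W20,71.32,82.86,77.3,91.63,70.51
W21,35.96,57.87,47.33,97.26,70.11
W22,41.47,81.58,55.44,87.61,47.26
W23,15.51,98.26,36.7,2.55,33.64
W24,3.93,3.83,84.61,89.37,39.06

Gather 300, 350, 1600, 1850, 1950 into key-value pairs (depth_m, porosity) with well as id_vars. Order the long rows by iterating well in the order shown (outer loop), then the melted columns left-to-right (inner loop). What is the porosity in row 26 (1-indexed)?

30 rows total (6 × 5). Row 26: index ⌊(26-1)/5⌋ = 5 into well → W24; (26-1) mod 5 = 0 into the melted columns → 300.
So row 26 is (W24, 300, 3.93); porosity = 3.93.

3.93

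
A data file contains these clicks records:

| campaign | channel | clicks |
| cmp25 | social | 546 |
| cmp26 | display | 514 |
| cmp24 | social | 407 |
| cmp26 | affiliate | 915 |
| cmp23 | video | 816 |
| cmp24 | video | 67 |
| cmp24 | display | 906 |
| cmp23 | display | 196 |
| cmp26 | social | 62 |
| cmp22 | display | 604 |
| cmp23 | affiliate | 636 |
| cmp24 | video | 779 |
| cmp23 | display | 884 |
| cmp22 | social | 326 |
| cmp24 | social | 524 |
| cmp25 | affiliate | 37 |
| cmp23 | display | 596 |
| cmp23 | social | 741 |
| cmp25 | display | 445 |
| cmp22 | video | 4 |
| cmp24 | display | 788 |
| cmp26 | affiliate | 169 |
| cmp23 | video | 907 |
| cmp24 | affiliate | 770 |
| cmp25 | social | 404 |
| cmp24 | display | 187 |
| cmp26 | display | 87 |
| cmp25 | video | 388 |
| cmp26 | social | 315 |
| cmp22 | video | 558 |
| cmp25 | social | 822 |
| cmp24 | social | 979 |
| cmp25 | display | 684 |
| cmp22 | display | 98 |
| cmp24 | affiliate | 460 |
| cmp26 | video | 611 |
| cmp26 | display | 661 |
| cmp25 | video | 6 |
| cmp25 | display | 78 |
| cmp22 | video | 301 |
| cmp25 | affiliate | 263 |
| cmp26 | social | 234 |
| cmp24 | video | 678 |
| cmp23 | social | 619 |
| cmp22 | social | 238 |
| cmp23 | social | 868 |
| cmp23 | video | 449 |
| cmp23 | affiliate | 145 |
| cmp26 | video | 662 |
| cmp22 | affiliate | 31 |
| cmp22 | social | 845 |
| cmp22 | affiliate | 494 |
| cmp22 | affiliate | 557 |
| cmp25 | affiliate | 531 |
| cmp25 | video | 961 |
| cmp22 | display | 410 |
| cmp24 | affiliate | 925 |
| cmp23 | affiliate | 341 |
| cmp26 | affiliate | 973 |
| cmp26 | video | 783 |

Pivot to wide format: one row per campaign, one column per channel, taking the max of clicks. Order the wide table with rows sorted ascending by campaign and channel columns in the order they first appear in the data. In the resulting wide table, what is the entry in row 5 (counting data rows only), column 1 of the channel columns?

With rows sorted ascending by campaign, row 5 is campaign=cmp26. channel columns in first-appearance order: social, display, affiliate, video; column 1 is social.
Long rows with campaign=cmp26, channel=social: max(62, 315, 234) = 315.

315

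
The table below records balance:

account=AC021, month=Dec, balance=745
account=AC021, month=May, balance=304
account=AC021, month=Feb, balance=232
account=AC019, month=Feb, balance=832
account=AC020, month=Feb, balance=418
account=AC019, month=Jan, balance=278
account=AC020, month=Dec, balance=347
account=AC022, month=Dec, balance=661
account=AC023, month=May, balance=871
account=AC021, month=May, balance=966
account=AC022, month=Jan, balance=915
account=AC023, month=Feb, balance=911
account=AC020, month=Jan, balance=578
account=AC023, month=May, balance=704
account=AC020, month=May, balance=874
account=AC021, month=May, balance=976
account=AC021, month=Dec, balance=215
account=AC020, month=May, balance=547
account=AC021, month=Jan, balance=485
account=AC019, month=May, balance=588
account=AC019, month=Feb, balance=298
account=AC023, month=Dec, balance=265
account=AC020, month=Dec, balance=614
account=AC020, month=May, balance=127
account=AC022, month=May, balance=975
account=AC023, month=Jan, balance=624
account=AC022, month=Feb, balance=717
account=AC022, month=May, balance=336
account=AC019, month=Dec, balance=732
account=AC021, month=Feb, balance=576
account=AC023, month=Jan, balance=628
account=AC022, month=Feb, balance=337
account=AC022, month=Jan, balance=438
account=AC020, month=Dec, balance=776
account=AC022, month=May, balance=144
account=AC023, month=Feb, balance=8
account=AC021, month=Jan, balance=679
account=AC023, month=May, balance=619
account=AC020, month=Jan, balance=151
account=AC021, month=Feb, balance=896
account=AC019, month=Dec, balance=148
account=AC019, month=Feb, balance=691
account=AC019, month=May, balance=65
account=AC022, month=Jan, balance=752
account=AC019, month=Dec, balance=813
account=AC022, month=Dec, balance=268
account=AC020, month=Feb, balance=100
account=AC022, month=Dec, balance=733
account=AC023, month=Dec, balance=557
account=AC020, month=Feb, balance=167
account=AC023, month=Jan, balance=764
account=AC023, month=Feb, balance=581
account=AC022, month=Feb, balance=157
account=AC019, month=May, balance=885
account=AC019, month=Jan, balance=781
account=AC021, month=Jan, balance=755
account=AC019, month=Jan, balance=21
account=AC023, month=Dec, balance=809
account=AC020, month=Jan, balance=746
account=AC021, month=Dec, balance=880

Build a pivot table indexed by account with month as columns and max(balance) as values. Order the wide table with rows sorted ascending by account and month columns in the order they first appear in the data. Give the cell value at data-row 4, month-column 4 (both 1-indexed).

915

With rows sorted ascending by account, row 4 is account=AC022. month columns in first-appearance order: Dec, May, Feb, Jan; column 4 is Jan.
Long rows with account=AC022, month=Jan: max(915, 438, 752) = 915.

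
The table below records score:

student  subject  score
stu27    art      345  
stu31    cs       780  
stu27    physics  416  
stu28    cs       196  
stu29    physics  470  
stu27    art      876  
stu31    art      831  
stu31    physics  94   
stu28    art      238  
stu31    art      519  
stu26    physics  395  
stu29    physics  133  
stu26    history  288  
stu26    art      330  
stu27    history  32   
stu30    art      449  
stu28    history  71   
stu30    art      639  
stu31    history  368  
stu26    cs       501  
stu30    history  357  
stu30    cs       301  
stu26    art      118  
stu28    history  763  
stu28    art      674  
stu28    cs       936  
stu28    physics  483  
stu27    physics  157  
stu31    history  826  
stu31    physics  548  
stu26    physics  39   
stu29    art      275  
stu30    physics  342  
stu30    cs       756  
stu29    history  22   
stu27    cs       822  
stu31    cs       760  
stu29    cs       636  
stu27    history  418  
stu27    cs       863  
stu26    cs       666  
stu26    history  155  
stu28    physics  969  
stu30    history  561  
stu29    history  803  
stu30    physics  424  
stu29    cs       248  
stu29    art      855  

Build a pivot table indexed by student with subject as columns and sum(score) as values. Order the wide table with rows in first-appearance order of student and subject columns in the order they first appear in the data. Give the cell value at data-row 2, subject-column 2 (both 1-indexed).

With rows in first-appearance order of student, row 2 is student=stu31. subject columns in first-appearance order: art, cs, physics, history; column 2 is cs.
Long rows with student=stu31, subject=cs: 780 + 760 = 1540.

1540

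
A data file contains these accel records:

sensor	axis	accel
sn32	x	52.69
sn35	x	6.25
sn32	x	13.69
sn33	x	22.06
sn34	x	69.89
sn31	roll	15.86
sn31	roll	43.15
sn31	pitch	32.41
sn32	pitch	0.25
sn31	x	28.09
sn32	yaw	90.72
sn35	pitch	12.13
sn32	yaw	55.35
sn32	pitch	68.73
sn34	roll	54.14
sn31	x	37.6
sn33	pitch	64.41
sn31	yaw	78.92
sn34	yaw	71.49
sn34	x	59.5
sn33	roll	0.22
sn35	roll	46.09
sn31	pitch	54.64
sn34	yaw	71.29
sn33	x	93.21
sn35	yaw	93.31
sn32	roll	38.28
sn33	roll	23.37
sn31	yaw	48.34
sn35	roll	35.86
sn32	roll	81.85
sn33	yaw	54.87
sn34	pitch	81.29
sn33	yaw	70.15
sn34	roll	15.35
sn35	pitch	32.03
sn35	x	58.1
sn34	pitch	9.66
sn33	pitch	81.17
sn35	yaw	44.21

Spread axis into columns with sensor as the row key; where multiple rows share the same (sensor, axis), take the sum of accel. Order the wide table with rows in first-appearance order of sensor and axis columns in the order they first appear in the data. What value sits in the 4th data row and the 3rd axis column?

With rows in first-appearance order of sensor, row 4 is sensor=sn34. axis columns in first-appearance order: x, roll, pitch, yaw; column 3 is pitch.
Long rows with sensor=sn34, axis=pitch: 81.29 + 9.66 = 90.95.

90.95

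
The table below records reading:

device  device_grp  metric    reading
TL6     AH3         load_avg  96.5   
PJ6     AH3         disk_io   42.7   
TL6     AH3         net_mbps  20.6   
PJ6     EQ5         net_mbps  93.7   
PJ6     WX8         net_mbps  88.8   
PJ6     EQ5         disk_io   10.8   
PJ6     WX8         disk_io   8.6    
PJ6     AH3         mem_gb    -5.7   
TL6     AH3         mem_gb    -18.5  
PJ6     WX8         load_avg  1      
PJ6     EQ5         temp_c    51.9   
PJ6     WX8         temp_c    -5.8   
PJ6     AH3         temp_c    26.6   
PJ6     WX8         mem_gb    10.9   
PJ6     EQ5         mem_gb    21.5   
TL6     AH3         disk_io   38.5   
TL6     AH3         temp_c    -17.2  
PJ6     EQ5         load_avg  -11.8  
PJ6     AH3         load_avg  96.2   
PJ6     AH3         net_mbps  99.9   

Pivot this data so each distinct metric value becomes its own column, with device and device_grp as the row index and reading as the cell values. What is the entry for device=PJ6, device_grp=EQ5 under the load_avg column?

-11.8

Wide layout: rows indexed by device and device_grp, columns are the 5 distinct metric values (load_avg, disk_io, net_mbps, mem_gb, temp_c).
Cell (device=PJ6, device_grp=EQ5, metric=load_avg) draws from the long row where device=PJ6, device_grp=EQ5 and metric=load_avg, which has reading=-11.8.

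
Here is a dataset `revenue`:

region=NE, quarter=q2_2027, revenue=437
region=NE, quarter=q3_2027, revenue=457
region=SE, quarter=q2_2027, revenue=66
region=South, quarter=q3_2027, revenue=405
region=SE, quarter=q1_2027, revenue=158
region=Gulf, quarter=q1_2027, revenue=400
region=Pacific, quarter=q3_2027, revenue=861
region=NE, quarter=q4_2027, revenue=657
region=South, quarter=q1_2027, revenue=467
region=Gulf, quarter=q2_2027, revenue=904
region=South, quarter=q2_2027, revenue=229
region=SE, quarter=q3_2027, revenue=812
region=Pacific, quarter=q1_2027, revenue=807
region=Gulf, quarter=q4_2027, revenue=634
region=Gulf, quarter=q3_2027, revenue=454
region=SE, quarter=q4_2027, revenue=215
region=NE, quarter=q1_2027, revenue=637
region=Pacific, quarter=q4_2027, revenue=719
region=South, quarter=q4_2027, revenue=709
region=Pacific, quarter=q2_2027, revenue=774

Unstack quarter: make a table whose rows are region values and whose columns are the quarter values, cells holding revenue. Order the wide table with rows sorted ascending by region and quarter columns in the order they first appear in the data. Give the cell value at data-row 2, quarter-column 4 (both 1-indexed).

With rows sorted ascending by region, row 2 is region=NE. quarter columns in first-appearance order: q2_2027, q3_2027, q1_2027, q4_2027; column 4 is q4_2027.
Long rows with region=NE, quarter=q4_2027: revenue = 657.

657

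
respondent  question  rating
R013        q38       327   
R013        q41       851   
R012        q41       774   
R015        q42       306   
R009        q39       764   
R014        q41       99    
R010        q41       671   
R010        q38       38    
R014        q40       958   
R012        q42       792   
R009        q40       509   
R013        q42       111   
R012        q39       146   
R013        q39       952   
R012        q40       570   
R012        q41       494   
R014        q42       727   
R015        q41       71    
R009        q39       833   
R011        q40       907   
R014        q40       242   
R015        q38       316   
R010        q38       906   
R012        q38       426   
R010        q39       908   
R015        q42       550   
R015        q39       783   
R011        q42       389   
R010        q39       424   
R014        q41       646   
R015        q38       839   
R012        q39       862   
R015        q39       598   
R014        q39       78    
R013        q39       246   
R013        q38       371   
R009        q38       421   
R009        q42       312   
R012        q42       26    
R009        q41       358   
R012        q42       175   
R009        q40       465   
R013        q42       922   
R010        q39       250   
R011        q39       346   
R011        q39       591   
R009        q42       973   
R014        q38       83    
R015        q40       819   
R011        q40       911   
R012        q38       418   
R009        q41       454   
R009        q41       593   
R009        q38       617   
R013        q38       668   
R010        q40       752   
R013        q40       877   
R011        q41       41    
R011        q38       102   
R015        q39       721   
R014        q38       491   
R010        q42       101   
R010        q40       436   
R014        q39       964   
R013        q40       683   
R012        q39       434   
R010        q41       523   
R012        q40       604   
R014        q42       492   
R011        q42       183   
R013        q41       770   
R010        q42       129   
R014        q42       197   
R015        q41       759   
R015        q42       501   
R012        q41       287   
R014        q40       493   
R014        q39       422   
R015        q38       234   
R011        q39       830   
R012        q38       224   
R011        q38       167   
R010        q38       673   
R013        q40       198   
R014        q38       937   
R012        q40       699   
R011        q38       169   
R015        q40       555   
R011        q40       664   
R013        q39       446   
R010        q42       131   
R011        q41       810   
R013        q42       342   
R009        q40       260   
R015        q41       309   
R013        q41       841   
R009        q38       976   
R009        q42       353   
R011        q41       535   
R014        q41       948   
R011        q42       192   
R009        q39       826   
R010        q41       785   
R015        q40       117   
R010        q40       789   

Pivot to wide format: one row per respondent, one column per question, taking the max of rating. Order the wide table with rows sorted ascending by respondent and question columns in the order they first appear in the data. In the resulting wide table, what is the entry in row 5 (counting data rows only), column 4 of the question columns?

With rows sorted ascending by respondent, row 5 is respondent=R013. question columns in first-appearance order: q38, q41, q42, q39, q40; column 4 is q39.
Long rows with respondent=R013, question=q39: max(952, 246, 446) = 952.

952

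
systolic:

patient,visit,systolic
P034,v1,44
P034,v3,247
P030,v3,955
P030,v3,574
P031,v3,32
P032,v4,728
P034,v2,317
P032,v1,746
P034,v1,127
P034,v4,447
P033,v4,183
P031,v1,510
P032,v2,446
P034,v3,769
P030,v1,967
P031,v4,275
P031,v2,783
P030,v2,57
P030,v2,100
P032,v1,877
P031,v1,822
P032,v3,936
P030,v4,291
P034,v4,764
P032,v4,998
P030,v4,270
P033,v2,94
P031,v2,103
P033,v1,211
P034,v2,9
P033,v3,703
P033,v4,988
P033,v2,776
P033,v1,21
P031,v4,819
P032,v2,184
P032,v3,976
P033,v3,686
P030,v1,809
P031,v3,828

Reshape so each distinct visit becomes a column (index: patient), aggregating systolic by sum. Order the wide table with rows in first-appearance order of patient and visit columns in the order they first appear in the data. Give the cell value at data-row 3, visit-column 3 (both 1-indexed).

With rows in first-appearance order of patient, row 3 is patient=P031. visit columns in first-appearance order: v1, v3, v4, v2; column 3 is v4.
Long rows with patient=P031, visit=v4: 275 + 819 = 1094.

1094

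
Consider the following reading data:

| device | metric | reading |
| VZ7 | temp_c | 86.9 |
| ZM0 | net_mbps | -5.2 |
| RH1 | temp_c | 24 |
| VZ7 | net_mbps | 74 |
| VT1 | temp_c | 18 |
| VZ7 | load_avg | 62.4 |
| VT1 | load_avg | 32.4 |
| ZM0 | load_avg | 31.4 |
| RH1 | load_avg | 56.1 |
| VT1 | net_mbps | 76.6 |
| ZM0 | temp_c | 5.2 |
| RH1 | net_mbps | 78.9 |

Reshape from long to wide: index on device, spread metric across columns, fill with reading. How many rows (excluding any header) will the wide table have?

4

4 distinct device values → 4 rows.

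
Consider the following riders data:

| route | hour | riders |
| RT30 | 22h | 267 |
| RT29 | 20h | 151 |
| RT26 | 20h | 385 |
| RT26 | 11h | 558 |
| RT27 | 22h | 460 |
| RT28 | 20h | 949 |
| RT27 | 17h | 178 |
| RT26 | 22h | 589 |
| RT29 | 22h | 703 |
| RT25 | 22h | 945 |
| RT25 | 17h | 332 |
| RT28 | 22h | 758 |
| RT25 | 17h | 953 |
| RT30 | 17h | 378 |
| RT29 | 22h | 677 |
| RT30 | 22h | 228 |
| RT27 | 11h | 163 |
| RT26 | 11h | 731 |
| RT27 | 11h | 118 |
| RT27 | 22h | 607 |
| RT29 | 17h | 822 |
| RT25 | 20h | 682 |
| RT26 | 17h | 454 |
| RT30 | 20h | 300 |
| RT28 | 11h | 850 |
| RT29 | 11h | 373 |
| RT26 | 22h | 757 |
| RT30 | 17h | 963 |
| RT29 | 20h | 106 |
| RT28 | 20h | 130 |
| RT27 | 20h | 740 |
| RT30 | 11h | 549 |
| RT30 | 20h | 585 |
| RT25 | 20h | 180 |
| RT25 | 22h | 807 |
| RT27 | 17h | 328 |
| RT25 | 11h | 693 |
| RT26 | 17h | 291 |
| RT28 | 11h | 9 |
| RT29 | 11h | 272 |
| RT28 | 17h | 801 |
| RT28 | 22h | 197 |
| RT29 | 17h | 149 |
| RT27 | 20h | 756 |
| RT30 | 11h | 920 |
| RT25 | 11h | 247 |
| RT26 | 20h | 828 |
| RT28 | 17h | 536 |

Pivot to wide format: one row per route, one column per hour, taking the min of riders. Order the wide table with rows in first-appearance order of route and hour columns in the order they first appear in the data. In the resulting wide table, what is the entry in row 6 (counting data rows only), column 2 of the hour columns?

180

With rows in first-appearance order of route, row 6 is route=RT25. hour columns in first-appearance order: 22h, 20h, 11h, 17h; column 2 is 20h.
Long rows with route=RT25, hour=20h: min(682, 180) = 180.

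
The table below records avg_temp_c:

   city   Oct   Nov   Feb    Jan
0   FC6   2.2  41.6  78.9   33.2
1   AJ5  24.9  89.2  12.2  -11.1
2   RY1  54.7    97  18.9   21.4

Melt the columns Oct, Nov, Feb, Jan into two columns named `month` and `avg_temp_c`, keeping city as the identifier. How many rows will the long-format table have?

12

3 city values × 4 melted columns = 12 rows.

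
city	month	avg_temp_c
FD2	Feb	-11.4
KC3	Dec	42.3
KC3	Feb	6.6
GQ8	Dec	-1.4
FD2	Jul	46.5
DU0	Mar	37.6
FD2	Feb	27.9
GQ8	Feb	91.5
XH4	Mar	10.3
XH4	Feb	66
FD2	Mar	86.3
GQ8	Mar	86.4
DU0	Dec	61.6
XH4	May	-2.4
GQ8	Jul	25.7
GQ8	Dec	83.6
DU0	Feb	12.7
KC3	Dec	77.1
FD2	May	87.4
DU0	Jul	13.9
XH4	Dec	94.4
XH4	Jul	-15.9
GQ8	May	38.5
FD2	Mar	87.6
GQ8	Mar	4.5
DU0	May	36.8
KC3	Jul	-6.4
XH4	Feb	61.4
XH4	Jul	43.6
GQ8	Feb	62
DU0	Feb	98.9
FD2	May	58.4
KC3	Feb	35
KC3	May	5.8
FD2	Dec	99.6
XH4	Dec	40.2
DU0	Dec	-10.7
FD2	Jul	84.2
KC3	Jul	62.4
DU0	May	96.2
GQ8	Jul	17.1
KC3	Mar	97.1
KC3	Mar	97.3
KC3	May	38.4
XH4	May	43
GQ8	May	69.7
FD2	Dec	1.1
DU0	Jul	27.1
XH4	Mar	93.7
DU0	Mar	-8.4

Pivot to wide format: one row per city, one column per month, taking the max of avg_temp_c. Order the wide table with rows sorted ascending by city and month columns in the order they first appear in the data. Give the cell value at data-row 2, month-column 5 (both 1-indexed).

87.4

With rows sorted ascending by city, row 2 is city=FD2. month columns in first-appearance order: Feb, Dec, Jul, Mar, May; column 5 is May.
Long rows with city=FD2, month=May: max(87.4, 58.4) = 87.4.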